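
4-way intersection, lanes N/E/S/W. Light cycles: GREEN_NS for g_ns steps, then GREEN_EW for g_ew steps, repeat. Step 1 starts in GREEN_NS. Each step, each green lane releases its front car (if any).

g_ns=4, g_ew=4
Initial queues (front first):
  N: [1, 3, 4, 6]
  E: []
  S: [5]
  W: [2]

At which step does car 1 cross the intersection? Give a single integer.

Step 1 [NS]: N:car1-GO,E:wait,S:car5-GO,W:wait | queues: N=3 E=0 S=0 W=1
Step 2 [NS]: N:car3-GO,E:wait,S:empty,W:wait | queues: N=2 E=0 S=0 W=1
Step 3 [NS]: N:car4-GO,E:wait,S:empty,W:wait | queues: N=1 E=0 S=0 W=1
Step 4 [NS]: N:car6-GO,E:wait,S:empty,W:wait | queues: N=0 E=0 S=0 W=1
Step 5 [EW]: N:wait,E:empty,S:wait,W:car2-GO | queues: N=0 E=0 S=0 W=0
Car 1 crosses at step 1

1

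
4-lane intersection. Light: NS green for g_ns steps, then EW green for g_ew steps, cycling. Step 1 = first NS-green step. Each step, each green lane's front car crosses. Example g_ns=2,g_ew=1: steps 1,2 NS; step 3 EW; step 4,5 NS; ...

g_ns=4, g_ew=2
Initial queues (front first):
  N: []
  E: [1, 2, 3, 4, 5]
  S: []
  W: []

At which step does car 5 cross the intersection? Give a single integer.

Step 1 [NS]: N:empty,E:wait,S:empty,W:wait | queues: N=0 E=5 S=0 W=0
Step 2 [NS]: N:empty,E:wait,S:empty,W:wait | queues: N=0 E=5 S=0 W=0
Step 3 [NS]: N:empty,E:wait,S:empty,W:wait | queues: N=0 E=5 S=0 W=0
Step 4 [NS]: N:empty,E:wait,S:empty,W:wait | queues: N=0 E=5 S=0 W=0
Step 5 [EW]: N:wait,E:car1-GO,S:wait,W:empty | queues: N=0 E=4 S=0 W=0
Step 6 [EW]: N:wait,E:car2-GO,S:wait,W:empty | queues: N=0 E=3 S=0 W=0
Step 7 [NS]: N:empty,E:wait,S:empty,W:wait | queues: N=0 E=3 S=0 W=0
Step 8 [NS]: N:empty,E:wait,S:empty,W:wait | queues: N=0 E=3 S=0 W=0
Step 9 [NS]: N:empty,E:wait,S:empty,W:wait | queues: N=0 E=3 S=0 W=0
Step 10 [NS]: N:empty,E:wait,S:empty,W:wait | queues: N=0 E=3 S=0 W=0
Step 11 [EW]: N:wait,E:car3-GO,S:wait,W:empty | queues: N=0 E=2 S=0 W=0
Step 12 [EW]: N:wait,E:car4-GO,S:wait,W:empty | queues: N=0 E=1 S=0 W=0
Step 13 [NS]: N:empty,E:wait,S:empty,W:wait | queues: N=0 E=1 S=0 W=0
Step 14 [NS]: N:empty,E:wait,S:empty,W:wait | queues: N=0 E=1 S=0 W=0
Step 15 [NS]: N:empty,E:wait,S:empty,W:wait | queues: N=0 E=1 S=0 W=0
Step 16 [NS]: N:empty,E:wait,S:empty,W:wait | queues: N=0 E=1 S=0 W=0
Step 17 [EW]: N:wait,E:car5-GO,S:wait,W:empty | queues: N=0 E=0 S=0 W=0
Car 5 crosses at step 17

17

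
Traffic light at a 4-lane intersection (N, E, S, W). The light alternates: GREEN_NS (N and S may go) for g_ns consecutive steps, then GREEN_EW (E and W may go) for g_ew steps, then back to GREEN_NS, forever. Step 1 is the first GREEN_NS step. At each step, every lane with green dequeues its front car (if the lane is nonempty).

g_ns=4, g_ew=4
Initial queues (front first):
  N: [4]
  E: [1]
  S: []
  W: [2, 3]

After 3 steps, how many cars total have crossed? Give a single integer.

Answer: 1

Derivation:
Step 1 [NS]: N:car4-GO,E:wait,S:empty,W:wait | queues: N=0 E=1 S=0 W=2
Step 2 [NS]: N:empty,E:wait,S:empty,W:wait | queues: N=0 E=1 S=0 W=2
Step 3 [NS]: N:empty,E:wait,S:empty,W:wait | queues: N=0 E=1 S=0 W=2
Cars crossed by step 3: 1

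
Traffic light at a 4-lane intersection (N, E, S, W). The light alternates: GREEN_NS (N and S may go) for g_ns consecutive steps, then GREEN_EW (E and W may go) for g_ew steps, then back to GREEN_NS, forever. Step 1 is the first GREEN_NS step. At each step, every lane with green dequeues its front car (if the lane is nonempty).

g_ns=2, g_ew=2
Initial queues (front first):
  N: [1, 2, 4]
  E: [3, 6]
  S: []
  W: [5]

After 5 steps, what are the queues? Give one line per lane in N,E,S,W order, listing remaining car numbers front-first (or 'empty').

Step 1 [NS]: N:car1-GO,E:wait,S:empty,W:wait | queues: N=2 E=2 S=0 W=1
Step 2 [NS]: N:car2-GO,E:wait,S:empty,W:wait | queues: N=1 E=2 S=0 W=1
Step 3 [EW]: N:wait,E:car3-GO,S:wait,W:car5-GO | queues: N=1 E=1 S=0 W=0
Step 4 [EW]: N:wait,E:car6-GO,S:wait,W:empty | queues: N=1 E=0 S=0 W=0
Step 5 [NS]: N:car4-GO,E:wait,S:empty,W:wait | queues: N=0 E=0 S=0 W=0

N: empty
E: empty
S: empty
W: empty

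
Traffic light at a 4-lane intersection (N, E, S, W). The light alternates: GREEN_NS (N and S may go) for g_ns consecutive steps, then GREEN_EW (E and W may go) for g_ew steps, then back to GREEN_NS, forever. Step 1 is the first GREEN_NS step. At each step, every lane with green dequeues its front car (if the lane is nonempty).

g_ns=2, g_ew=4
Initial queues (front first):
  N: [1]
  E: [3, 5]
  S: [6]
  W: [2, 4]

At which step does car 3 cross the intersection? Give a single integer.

Step 1 [NS]: N:car1-GO,E:wait,S:car6-GO,W:wait | queues: N=0 E=2 S=0 W=2
Step 2 [NS]: N:empty,E:wait,S:empty,W:wait | queues: N=0 E=2 S=0 W=2
Step 3 [EW]: N:wait,E:car3-GO,S:wait,W:car2-GO | queues: N=0 E=1 S=0 W=1
Step 4 [EW]: N:wait,E:car5-GO,S:wait,W:car4-GO | queues: N=0 E=0 S=0 W=0
Car 3 crosses at step 3

3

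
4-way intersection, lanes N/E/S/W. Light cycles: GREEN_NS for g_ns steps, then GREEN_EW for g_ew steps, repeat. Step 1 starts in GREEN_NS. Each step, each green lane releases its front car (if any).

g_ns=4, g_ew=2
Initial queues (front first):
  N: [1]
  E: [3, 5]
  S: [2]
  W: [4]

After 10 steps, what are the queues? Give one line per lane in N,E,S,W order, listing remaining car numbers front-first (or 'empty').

Step 1 [NS]: N:car1-GO,E:wait,S:car2-GO,W:wait | queues: N=0 E=2 S=0 W=1
Step 2 [NS]: N:empty,E:wait,S:empty,W:wait | queues: N=0 E=2 S=0 W=1
Step 3 [NS]: N:empty,E:wait,S:empty,W:wait | queues: N=0 E=2 S=0 W=1
Step 4 [NS]: N:empty,E:wait,S:empty,W:wait | queues: N=0 E=2 S=0 W=1
Step 5 [EW]: N:wait,E:car3-GO,S:wait,W:car4-GO | queues: N=0 E=1 S=0 W=0
Step 6 [EW]: N:wait,E:car5-GO,S:wait,W:empty | queues: N=0 E=0 S=0 W=0

N: empty
E: empty
S: empty
W: empty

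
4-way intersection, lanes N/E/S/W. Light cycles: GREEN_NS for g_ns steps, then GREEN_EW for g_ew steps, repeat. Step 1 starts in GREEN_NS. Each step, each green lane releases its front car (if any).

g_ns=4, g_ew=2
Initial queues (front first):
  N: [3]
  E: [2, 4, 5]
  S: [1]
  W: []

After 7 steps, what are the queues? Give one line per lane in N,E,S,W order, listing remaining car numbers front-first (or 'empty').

Step 1 [NS]: N:car3-GO,E:wait,S:car1-GO,W:wait | queues: N=0 E=3 S=0 W=0
Step 2 [NS]: N:empty,E:wait,S:empty,W:wait | queues: N=0 E=3 S=0 W=0
Step 3 [NS]: N:empty,E:wait,S:empty,W:wait | queues: N=0 E=3 S=0 W=0
Step 4 [NS]: N:empty,E:wait,S:empty,W:wait | queues: N=0 E=3 S=0 W=0
Step 5 [EW]: N:wait,E:car2-GO,S:wait,W:empty | queues: N=0 E=2 S=0 W=0
Step 6 [EW]: N:wait,E:car4-GO,S:wait,W:empty | queues: N=0 E=1 S=0 W=0
Step 7 [NS]: N:empty,E:wait,S:empty,W:wait | queues: N=0 E=1 S=0 W=0

N: empty
E: 5
S: empty
W: empty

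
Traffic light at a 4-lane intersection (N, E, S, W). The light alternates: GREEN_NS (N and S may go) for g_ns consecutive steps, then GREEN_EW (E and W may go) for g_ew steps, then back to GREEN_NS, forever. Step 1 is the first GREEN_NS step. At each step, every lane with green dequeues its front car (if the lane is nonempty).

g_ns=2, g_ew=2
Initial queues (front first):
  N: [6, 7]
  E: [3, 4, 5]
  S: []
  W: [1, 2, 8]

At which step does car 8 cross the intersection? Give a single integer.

Step 1 [NS]: N:car6-GO,E:wait,S:empty,W:wait | queues: N=1 E=3 S=0 W=3
Step 2 [NS]: N:car7-GO,E:wait,S:empty,W:wait | queues: N=0 E=3 S=0 W=3
Step 3 [EW]: N:wait,E:car3-GO,S:wait,W:car1-GO | queues: N=0 E=2 S=0 W=2
Step 4 [EW]: N:wait,E:car4-GO,S:wait,W:car2-GO | queues: N=0 E=1 S=0 W=1
Step 5 [NS]: N:empty,E:wait,S:empty,W:wait | queues: N=0 E=1 S=0 W=1
Step 6 [NS]: N:empty,E:wait,S:empty,W:wait | queues: N=0 E=1 S=0 W=1
Step 7 [EW]: N:wait,E:car5-GO,S:wait,W:car8-GO | queues: N=0 E=0 S=0 W=0
Car 8 crosses at step 7

7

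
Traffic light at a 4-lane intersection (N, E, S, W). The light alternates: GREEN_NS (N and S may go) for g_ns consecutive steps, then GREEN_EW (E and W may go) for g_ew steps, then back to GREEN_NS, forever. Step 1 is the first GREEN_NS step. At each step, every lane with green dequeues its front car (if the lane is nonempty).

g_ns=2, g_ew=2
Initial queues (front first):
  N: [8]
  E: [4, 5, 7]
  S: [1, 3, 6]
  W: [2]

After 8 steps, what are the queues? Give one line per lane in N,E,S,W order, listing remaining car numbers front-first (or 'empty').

Step 1 [NS]: N:car8-GO,E:wait,S:car1-GO,W:wait | queues: N=0 E=3 S=2 W=1
Step 2 [NS]: N:empty,E:wait,S:car3-GO,W:wait | queues: N=0 E=3 S=1 W=1
Step 3 [EW]: N:wait,E:car4-GO,S:wait,W:car2-GO | queues: N=0 E=2 S=1 W=0
Step 4 [EW]: N:wait,E:car5-GO,S:wait,W:empty | queues: N=0 E=1 S=1 W=0
Step 5 [NS]: N:empty,E:wait,S:car6-GO,W:wait | queues: N=0 E=1 S=0 W=0
Step 6 [NS]: N:empty,E:wait,S:empty,W:wait | queues: N=0 E=1 S=0 W=0
Step 7 [EW]: N:wait,E:car7-GO,S:wait,W:empty | queues: N=0 E=0 S=0 W=0

N: empty
E: empty
S: empty
W: empty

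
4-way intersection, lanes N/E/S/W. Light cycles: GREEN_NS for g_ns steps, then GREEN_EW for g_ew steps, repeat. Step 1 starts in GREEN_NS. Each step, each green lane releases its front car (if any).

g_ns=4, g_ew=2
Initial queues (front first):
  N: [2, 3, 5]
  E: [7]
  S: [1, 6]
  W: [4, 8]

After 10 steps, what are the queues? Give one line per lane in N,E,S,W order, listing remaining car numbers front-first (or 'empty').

Step 1 [NS]: N:car2-GO,E:wait,S:car1-GO,W:wait | queues: N=2 E=1 S=1 W=2
Step 2 [NS]: N:car3-GO,E:wait,S:car6-GO,W:wait | queues: N=1 E=1 S=0 W=2
Step 3 [NS]: N:car5-GO,E:wait,S:empty,W:wait | queues: N=0 E=1 S=0 W=2
Step 4 [NS]: N:empty,E:wait,S:empty,W:wait | queues: N=0 E=1 S=0 W=2
Step 5 [EW]: N:wait,E:car7-GO,S:wait,W:car4-GO | queues: N=0 E=0 S=0 W=1
Step 6 [EW]: N:wait,E:empty,S:wait,W:car8-GO | queues: N=0 E=0 S=0 W=0

N: empty
E: empty
S: empty
W: empty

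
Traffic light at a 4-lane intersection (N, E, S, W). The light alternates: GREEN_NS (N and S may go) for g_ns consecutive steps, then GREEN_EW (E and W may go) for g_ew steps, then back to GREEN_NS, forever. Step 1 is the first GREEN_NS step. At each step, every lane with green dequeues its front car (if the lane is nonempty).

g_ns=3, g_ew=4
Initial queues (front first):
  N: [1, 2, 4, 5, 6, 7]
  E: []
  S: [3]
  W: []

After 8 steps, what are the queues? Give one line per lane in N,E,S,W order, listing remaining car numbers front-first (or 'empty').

Step 1 [NS]: N:car1-GO,E:wait,S:car3-GO,W:wait | queues: N=5 E=0 S=0 W=0
Step 2 [NS]: N:car2-GO,E:wait,S:empty,W:wait | queues: N=4 E=0 S=0 W=0
Step 3 [NS]: N:car4-GO,E:wait,S:empty,W:wait | queues: N=3 E=0 S=0 W=0
Step 4 [EW]: N:wait,E:empty,S:wait,W:empty | queues: N=3 E=0 S=0 W=0
Step 5 [EW]: N:wait,E:empty,S:wait,W:empty | queues: N=3 E=0 S=0 W=0
Step 6 [EW]: N:wait,E:empty,S:wait,W:empty | queues: N=3 E=0 S=0 W=0
Step 7 [EW]: N:wait,E:empty,S:wait,W:empty | queues: N=3 E=0 S=0 W=0
Step 8 [NS]: N:car5-GO,E:wait,S:empty,W:wait | queues: N=2 E=0 S=0 W=0

N: 6 7
E: empty
S: empty
W: empty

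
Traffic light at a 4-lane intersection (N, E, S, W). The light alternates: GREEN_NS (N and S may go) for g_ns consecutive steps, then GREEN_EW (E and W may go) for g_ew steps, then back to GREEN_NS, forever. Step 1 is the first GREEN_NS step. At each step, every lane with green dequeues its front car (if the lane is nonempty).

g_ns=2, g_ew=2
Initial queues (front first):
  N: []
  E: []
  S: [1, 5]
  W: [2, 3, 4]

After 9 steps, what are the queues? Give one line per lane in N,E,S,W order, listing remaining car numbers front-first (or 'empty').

Step 1 [NS]: N:empty,E:wait,S:car1-GO,W:wait | queues: N=0 E=0 S=1 W=3
Step 2 [NS]: N:empty,E:wait,S:car5-GO,W:wait | queues: N=0 E=0 S=0 W=3
Step 3 [EW]: N:wait,E:empty,S:wait,W:car2-GO | queues: N=0 E=0 S=0 W=2
Step 4 [EW]: N:wait,E:empty,S:wait,W:car3-GO | queues: N=0 E=0 S=0 W=1
Step 5 [NS]: N:empty,E:wait,S:empty,W:wait | queues: N=0 E=0 S=0 W=1
Step 6 [NS]: N:empty,E:wait,S:empty,W:wait | queues: N=0 E=0 S=0 W=1
Step 7 [EW]: N:wait,E:empty,S:wait,W:car4-GO | queues: N=0 E=0 S=0 W=0

N: empty
E: empty
S: empty
W: empty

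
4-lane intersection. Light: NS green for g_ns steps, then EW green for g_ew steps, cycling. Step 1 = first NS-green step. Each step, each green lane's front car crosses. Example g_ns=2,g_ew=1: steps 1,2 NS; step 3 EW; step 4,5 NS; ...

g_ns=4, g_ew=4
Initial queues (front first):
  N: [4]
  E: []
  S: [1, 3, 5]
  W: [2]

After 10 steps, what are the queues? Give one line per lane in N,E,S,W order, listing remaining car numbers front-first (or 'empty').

Step 1 [NS]: N:car4-GO,E:wait,S:car1-GO,W:wait | queues: N=0 E=0 S=2 W=1
Step 2 [NS]: N:empty,E:wait,S:car3-GO,W:wait | queues: N=0 E=0 S=1 W=1
Step 3 [NS]: N:empty,E:wait,S:car5-GO,W:wait | queues: N=0 E=0 S=0 W=1
Step 4 [NS]: N:empty,E:wait,S:empty,W:wait | queues: N=0 E=0 S=0 W=1
Step 5 [EW]: N:wait,E:empty,S:wait,W:car2-GO | queues: N=0 E=0 S=0 W=0

N: empty
E: empty
S: empty
W: empty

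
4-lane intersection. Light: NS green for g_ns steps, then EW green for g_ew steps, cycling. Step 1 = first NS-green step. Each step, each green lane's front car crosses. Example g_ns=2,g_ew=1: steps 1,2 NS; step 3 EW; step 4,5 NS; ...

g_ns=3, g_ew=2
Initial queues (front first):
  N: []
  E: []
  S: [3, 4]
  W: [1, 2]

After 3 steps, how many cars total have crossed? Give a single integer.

Answer: 2

Derivation:
Step 1 [NS]: N:empty,E:wait,S:car3-GO,W:wait | queues: N=0 E=0 S=1 W=2
Step 2 [NS]: N:empty,E:wait,S:car4-GO,W:wait | queues: N=0 E=0 S=0 W=2
Step 3 [NS]: N:empty,E:wait,S:empty,W:wait | queues: N=0 E=0 S=0 W=2
Cars crossed by step 3: 2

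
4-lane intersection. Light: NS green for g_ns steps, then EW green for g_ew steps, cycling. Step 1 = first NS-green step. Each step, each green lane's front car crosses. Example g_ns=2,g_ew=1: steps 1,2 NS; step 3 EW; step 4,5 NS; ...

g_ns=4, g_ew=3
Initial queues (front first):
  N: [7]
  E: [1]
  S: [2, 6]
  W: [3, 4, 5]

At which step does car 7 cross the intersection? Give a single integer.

Step 1 [NS]: N:car7-GO,E:wait,S:car2-GO,W:wait | queues: N=0 E=1 S=1 W=3
Step 2 [NS]: N:empty,E:wait,S:car6-GO,W:wait | queues: N=0 E=1 S=0 W=3
Step 3 [NS]: N:empty,E:wait,S:empty,W:wait | queues: N=0 E=1 S=0 W=3
Step 4 [NS]: N:empty,E:wait,S:empty,W:wait | queues: N=0 E=1 S=0 W=3
Step 5 [EW]: N:wait,E:car1-GO,S:wait,W:car3-GO | queues: N=0 E=0 S=0 W=2
Step 6 [EW]: N:wait,E:empty,S:wait,W:car4-GO | queues: N=0 E=0 S=0 W=1
Step 7 [EW]: N:wait,E:empty,S:wait,W:car5-GO | queues: N=0 E=0 S=0 W=0
Car 7 crosses at step 1

1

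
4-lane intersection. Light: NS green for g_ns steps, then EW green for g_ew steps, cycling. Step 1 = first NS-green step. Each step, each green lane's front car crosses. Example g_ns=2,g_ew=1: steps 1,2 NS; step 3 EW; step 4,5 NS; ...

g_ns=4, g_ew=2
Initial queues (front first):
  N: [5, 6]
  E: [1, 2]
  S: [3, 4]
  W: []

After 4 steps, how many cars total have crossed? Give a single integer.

Answer: 4

Derivation:
Step 1 [NS]: N:car5-GO,E:wait,S:car3-GO,W:wait | queues: N=1 E=2 S=1 W=0
Step 2 [NS]: N:car6-GO,E:wait,S:car4-GO,W:wait | queues: N=0 E=2 S=0 W=0
Step 3 [NS]: N:empty,E:wait,S:empty,W:wait | queues: N=0 E=2 S=0 W=0
Step 4 [NS]: N:empty,E:wait,S:empty,W:wait | queues: N=0 E=2 S=0 W=0
Cars crossed by step 4: 4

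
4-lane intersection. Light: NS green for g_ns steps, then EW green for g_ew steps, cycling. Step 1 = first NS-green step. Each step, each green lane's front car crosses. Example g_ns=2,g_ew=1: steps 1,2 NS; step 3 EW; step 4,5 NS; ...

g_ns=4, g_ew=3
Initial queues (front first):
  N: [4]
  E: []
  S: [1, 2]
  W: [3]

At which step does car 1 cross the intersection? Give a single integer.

Step 1 [NS]: N:car4-GO,E:wait,S:car1-GO,W:wait | queues: N=0 E=0 S=1 W=1
Step 2 [NS]: N:empty,E:wait,S:car2-GO,W:wait | queues: N=0 E=0 S=0 W=1
Step 3 [NS]: N:empty,E:wait,S:empty,W:wait | queues: N=0 E=0 S=0 W=1
Step 4 [NS]: N:empty,E:wait,S:empty,W:wait | queues: N=0 E=0 S=0 W=1
Step 5 [EW]: N:wait,E:empty,S:wait,W:car3-GO | queues: N=0 E=0 S=0 W=0
Car 1 crosses at step 1

1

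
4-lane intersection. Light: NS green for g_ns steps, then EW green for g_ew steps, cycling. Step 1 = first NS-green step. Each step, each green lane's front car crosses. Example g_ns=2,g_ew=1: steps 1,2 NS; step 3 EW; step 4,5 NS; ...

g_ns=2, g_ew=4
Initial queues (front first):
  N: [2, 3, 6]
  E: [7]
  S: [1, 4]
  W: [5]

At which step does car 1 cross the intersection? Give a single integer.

Step 1 [NS]: N:car2-GO,E:wait,S:car1-GO,W:wait | queues: N=2 E=1 S=1 W=1
Step 2 [NS]: N:car3-GO,E:wait,S:car4-GO,W:wait | queues: N=1 E=1 S=0 W=1
Step 3 [EW]: N:wait,E:car7-GO,S:wait,W:car5-GO | queues: N=1 E=0 S=0 W=0
Step 4 [EW]: N:wait,E:empty,S:wait,W:empty | queues: N=1 E=0 S=0 W=0
Step 5 [EW]: N:wait,E:empty,S:wait,W:empty | queues: N=1 E=0 S=0 W=0
Step 6 [EW]: N:wait,E:empty,S:wait,W:empty | queues: N=1 E=0 S=0 W=0
Step 7 [NS]: N:car6-GO,E:wait,S:empty,W:wait | queues: N=0 E=0 S=0 W=0
Car 1 crosses at step 1

1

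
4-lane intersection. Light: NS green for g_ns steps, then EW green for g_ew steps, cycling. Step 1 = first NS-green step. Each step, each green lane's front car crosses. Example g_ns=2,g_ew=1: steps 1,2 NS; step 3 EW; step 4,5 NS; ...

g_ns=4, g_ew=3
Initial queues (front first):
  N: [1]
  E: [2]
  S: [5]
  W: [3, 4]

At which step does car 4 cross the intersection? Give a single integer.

Step 1 [NS]: N:car1-GO,E:wait,S:car5-GO,W:wait | queues: N=0 E=1 S=0 W=2
Step 2 [NS]: N:empty,E:wait,S:empty,W:wait | queues: N=0 E=1 S=0 W=2
Step 3 [NS]: N:empty,E:wait,S:empty,W:wait | queues: N=0 E=1 S=0 W=2
Step 4 [NS]: N:empty,E:wait,S:empty,W:wait | queues: N=0 E=1 S=0 W=2
Step 5 [EW]: N:wait,E:car2-GO,S:wait,W:car3-GO | queues: N=0 E=0 S=0 W=1
Step 6 [EW]: N:wait,E:empty,S:wait,W:car4-GO | queues: N=0 E=0 S=0 W=0
Car 4 crosses at step 6

6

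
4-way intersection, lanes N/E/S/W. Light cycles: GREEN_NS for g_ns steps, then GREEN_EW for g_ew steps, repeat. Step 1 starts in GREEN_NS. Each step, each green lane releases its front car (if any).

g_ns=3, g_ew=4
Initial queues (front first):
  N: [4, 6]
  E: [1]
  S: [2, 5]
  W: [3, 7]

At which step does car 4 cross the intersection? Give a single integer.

Step 1 [NS]: N:car4-GO,E:wait,S:car2-GO,W:wait | queues: N=1 E=1 S=1 W=2
Step 2 [NS]: N:car6-GO,E:wait,S:car5-GO,W:wait | queues: N=0 E=1 S=0 W=2
Step 3 [NS]: N:empty,E:wait,S:empty,W:wait | queues: N=0 E=1 S=0 W=2
Step 4 [EW]: N:wait,E:car1-GO,S:wait,W:car3-GO | queues: N=0 E=0 S=0 W=1
Step 5 [EW]: N:wait,E:empty,S:wait,W:car7-GO | queues: N=0 E=0 S=0 W=0
Car 4 crosses at step 1

1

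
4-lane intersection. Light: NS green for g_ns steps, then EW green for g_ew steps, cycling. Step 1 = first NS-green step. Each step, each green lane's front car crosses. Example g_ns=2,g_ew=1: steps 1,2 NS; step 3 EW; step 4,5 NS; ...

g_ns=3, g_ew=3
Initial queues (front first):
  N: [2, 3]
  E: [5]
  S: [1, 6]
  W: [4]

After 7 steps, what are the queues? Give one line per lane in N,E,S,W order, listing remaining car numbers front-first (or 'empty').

Step 1 [NS]: N:car2-GO,E:wait,S:car1-GO,W:wait | queues: N=1 E=1 S=1 W=1
Step 2 [NS]: N:car3-GO,E:wait,S:car6-GO,W:wait | queues: N=0 E=1 S=0 W=1
Step 3 [NS]: N:empty,E:wait,S:empty,W:wait | queues: N=0 E=1 S=0 W=1
Step 4 [EW]: N:wait,E:car5-GO,S:wait,W:car4-GO | queues: N=0 E=0 S=0 W=0

N: empty
E: empty
S: empty
W: empty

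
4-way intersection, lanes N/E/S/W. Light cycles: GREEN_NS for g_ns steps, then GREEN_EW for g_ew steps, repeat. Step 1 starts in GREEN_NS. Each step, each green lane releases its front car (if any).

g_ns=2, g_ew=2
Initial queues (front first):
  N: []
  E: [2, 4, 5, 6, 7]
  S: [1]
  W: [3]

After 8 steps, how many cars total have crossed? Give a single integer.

Step 1 [NS]: N:empty,E:wait,S:car1-GO,W:wait | queues: N=0 E=5 S=0 W=1
Step 2 [NS]: N:empty,E:wait,S:empty,W:wait | queues: N=0 E=5 S=0 W=1
Step 3 [EW]: N:wait,E:car2-GO,S:wait,W:car3-GO | queues: N=0 E=4 S=0 W=0
Step 4 [EW]: N:wait,E:car4-GO,S:wait,W:empty | queues: N=0 E=3 S=0 W=0
Step 5 [NS]: N:empty,E:wait,S:empty,W:wait | queues: N=0 E=3 S=0 W=0
Step 6 [NS]: N:empty,E:wait,S:empty,W:wait | queues: N=0 E=3 S=0 W=0
Step 7 [EW]: N:wait,E:car5-GO,S:wait,W:empty | queues: N=0 E=2 S=0 W=0
Step 8 [EW]: N:wait,E:car6-GO,S:wait,W:empty | queues: N=0 E=1 S=0 W=0
Cars crossed by step 8: 6

Answer: 6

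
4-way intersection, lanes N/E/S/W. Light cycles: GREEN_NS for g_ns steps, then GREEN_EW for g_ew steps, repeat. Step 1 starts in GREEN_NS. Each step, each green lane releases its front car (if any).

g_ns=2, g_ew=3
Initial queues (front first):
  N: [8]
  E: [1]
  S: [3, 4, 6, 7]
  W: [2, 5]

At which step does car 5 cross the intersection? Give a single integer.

Step 1 [NS]: N:car8-GO,E:wait,S:car3-GO,W:wait | queues: N=0 E=1 S=3 W=2
Step 2 [NS]: N:empty,E:wait,S:car4-GO,W:wait | queues: N=0 E=1 S=2 W=2
Step 3 [EW]: N:wait,E:car1-GO,S:wait,W:car2-GO | queues: N=0 E=0 S=2 W=1
Step 4 [EW]: N:wait,E:empty,S:wait,W:car5-GO | queues: N=0 E=0 S=2 W=0
Step 5 [EW]: N:wait,E:empty,S:wait,W:empty | queues: N=0 E=0 S=2 W=0
Step 6 [NS]: N:empty,E:wait,S:car6-GO,W:wait | queues: N=0 E=0 S=1 W=0
Step 7 [NS]: N:empty,E:wait,S:car7-GO,W:wait | queues: N=0 E=0 S=0 W=0
Car 5 crosses at step 4

4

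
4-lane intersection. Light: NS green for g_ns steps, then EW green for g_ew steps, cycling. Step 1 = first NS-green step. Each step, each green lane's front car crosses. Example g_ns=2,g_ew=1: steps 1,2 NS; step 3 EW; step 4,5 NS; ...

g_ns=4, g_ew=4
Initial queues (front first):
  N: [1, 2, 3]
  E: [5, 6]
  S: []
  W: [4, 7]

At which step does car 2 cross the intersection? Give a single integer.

Step 1 [NS]: N:car1-GO,E:wait,S:empty,W:wait | queues: N=2 E=2 S=0 W=2
Step 2 [NS]: N:car2-GO,E:wait,S:empty,W:wait | queues: N=1 E=2 S=0 W=2
Step 3 [NS]: N:car3-GO,E:wait,S:empty,W:wait | queues: N=0 E=2 S=0 W=2
Step 4 [NS]: N:empty,E:wait,S:empty,W:wait | queues: N=0 E=2 S=0 W=2
Step 5 [EW]: N:wait,E:car5-GO,S:wait,W:car4-GO | queues: N=0 E=1 S=0 W=1
Step 6 [EW]: N:wait,E:car6-GO,S:wait,W:car7-GO | queues: N=0 E=0 S=0 W=0
Car 2 crosses at step 2

2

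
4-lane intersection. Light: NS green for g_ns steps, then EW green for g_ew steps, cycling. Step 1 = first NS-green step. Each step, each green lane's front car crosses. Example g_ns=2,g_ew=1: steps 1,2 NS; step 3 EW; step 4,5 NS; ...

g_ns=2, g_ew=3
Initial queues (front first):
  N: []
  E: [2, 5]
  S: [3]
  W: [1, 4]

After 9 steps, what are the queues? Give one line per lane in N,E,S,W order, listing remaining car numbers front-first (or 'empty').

Step 1 [NS]: N:empty,E:wait,S:car3-GO,W:wait | queues: N=0 E=2 S=0 W=2
Step 2 [NS]: N:empty,E:wait,S:empty,W:wait | queues: N=0 E=2 S=0 W=2
Step 3 [EW]: N:wait,E:car2-GO,S:wait,W:car1-GO | queues: N=0 E=1 S=0 W=1
Step 4 [EW]: N:wait,E:car5-GO,S:wait,W:car4-GO | queues: N=0 E=0 S=0 W=0

N: empty
E: empty
S: empty
W: empty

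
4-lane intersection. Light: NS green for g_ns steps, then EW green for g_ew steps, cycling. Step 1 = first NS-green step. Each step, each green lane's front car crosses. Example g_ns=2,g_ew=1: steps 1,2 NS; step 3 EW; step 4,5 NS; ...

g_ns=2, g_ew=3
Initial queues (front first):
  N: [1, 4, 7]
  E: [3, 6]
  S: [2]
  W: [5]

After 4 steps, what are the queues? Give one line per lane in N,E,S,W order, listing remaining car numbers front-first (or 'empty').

Step 1 [NS]: N:car1-GO,E:wait,S:car2-GO,W:wait | queues: N=2 E=2 S=0 W=1
Step 2 [NS]: N:car4-GO,E:wait,S:empty,W:wait | queues: N=1 E=2 S=0 W=1
Step 3 [EW]: N:wait,E:car3-GO,S:wait,W:car5-GO | queues: N=1 E=1 S=0 W=0
Step 4 [EW]: N:wait,E:car6-GO,S:wait,W:empty | queues: N=1 E=0 S=0 W=0

N: 7
E: empty
S: empty
W: empty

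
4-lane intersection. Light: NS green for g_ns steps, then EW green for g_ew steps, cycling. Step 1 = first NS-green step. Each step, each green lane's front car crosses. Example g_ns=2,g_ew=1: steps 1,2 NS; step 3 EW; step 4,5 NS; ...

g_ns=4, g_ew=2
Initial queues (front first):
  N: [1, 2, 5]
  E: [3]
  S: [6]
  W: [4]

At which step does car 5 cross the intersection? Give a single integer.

Step 1 [NS]: N:car1-GO,E:wait,S:car6-GO,W:wait | queues: N=2 E=1 S=0 W=1
Step 2 [NS]: N:car2-GO,E:wait,S:empty,W:wait | queues: N=1 E=1 S=0 W=1
Step 3 [NS]: N:car5-GO,E:wait,S:empty,W:wait | queues: N=0 E=1 S=0 W=1
Step 4 [NS]: N:empty,E:wait,S:empty,W:wait | queues: N=0 E=1 S=0 W=1
Step 5 [EW]: N:wait,E:car3-GO,S:wait,W:car4-GO | queues: N=0 E=0 S=0 W=0
Car 5 crosses at step 3

3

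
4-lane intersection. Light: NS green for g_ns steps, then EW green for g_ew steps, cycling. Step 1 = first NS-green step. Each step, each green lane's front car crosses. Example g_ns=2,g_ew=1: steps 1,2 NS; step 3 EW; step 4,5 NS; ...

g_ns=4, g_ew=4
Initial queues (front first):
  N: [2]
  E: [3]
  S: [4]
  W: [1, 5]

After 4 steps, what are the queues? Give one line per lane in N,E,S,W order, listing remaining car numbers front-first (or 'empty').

Step 1 [NS]: N:car2-GO,E:wait,S:car4-GO,W:wait | queues: N=0 E=1 S=0 W=2
Step 2 [NS]: N:empty,E:wait,S:empty,W:wait | queues: N=0 E=1 S=0 W=2
Step 3 [NS]: N:empty,E:wait,S:empty,W:wait | queues: N=0 E=1 S=0 W=2
Step 4 [NS]: N:empty,E:wait,S:empty,W:wait | queues: N=0 E=1 S=0 W=2

N: empty
E: 3
S: empty
W: 1 5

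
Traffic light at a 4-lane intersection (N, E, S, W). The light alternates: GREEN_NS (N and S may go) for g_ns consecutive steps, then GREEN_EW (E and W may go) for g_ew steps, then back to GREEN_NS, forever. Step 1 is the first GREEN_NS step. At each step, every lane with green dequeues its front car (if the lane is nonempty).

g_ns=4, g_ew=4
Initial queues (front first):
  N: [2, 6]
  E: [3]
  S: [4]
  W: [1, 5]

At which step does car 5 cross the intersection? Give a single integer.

Step 1 [NS]: N:car2-GO,E:wait,S:car4-GO,W:wait | queues: N=1 E=1 S=0 W=2
Step 2 [NS]: N:car6-GO,E:wait,S:empty,W:wait | queues: N=0 E=1 S=0 W=2
Step 3 [NS]: N:empty,E:wait,S:empty,W:wait | queues: N=0 E=1 S=0 W=2
Step 4 [NS]: N:empty,E:wait,S:empty,W:wait | queues: N=0 E=1 S=0 W=2
Step 5 [EW]: N:wait,E:car3-GO,S:wait,W:car1-GO | queues: N=0 E=0 S=0 W=1
Step 6 [EW]: N:wait,E:empty,S:wait,W:car5-GO | queues: N=0 E=0 S=0 W=0
Car 5 crosses at step 6

6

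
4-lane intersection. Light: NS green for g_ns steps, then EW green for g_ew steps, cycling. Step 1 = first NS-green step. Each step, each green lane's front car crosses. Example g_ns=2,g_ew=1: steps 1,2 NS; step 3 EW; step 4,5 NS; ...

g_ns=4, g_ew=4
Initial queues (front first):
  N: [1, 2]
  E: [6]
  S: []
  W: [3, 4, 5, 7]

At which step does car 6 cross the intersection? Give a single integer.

Step 1 [NS]: N:car1-GO,E:wait,S:empty,W:wait | queues: N=1 E=1 S=0 W=4
Step 2 [NS]: N:car2-GO,E:wait,S:empty,W:wait | queues: N=0 E=1 S=0 W=4
Step 3 [NS]: N:empty,E:wait,S:empty,W:wait | queues: N=0 E=1 S=0 W=4
Step 4 [NS]: N:empty,E:wait,S:empty,W:wait | queues: N=0 E=1 S=0 W=4
Step 5 [EW]: N:wait,E:car6-GO,S:wait,W:car3-GO | queues: N=0 E=0 S=0 W=3
Step 6 [EW]: N:wait,E:empty,S:wait,W:car4-GO | queues: N=0 E=0 S=0 W=2
Step 7 [EW]: N:wait,E:empty,S:wait,W:car5-GO | queues: N=0 E=0 S=0 W=1
Step 8 [EW]: N:wait,E:empty,S:wait,W:car7-GO | queues: N=0 E=0 S=0 W=0
Car 6 crosses at step 5

5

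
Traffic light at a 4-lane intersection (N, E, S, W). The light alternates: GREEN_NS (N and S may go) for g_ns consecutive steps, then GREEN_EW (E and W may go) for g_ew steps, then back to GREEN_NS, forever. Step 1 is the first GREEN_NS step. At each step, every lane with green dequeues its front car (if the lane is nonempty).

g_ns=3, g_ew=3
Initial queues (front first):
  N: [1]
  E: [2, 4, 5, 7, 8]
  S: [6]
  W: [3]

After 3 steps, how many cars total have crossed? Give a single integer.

Step 1 [NS]: N:car1-GO,E:wait,S:car6-GO,W:wait | queues: N=0 E=5 S=0 W=1
Step 2 [NS]: N:empty,E:wait,S:empty,W:wait | queues: N=0 E=5 S=0 W=1
Step 3 [NS]: N:empty,E:wait,S:empty,W:wait | queues: N=0 E=5 S=0 W=1
Cars crossed by step 3: 2

Answer: 2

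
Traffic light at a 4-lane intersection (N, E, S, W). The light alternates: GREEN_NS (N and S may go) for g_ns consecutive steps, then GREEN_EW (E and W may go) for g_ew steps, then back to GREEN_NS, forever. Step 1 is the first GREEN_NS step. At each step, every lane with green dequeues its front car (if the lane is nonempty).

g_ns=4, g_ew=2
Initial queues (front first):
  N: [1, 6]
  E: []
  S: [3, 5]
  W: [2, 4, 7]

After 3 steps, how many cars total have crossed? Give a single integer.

Answer: 4

Derivation:
Step 1 [NS]: N:car1-GO,E:wait,S:car3-GO,W:wait | queues: N=1 E=0 S=1 W=3
Step 2 [NS]: N:car6-GO,E:wait,S:car5-GO,W:wait | queues: N=0 E=0 S=0 W=3
Step 3 [NS]: N:empty,E:wait,S:empty,W:wait | queues: N=0 E=0 S=0 W=3
Cars crossed by step 3: 4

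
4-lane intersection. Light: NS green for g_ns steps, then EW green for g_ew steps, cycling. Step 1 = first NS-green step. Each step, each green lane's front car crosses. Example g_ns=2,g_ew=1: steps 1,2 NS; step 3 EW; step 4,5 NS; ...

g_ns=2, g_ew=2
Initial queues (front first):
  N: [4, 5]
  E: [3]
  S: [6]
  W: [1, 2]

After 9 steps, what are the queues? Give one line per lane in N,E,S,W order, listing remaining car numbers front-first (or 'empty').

Step 1 [NS]: N:car4-GO,E:wait,S:car6-GO,W:wait | queues: N=1 E=1 S=0 W=2
Step 2 [NS]: N:car5-GO,E:wait,S:empty,W:wait | queues: N=0 E=1 S=0 W=2
Step 3 [EW]: N:wait,E:car3-GO,S:wait,W:car1-GO | queues: N=0 E=0 S=0 W=1
Step 4 [EW]: N:wait,E:empty,S:wait,W:car2-GO | queues: N=0 E=0 S=0 W=0

N: empty
E: empty
S: empty
W: empty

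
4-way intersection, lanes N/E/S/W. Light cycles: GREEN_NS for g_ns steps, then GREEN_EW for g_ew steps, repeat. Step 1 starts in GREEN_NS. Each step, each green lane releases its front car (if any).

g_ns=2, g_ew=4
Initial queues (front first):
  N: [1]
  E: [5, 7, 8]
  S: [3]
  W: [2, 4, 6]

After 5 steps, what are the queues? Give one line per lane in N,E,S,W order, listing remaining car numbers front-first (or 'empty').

Step 1 [NS]: N:car1-GO,E:wait,S:car3-GO,W:wait | queues: N=0 E=3 S=0 W=3
Step 2 [NS]: N:empty,E:wait,S:empty,W:wait | queues: N=0 E=3 S=0 W=3
Step 3 [EW]: N:wait,E:car5-GO,S:wait,W:car2-GO | queues: N=0 E=2 S=0 W=2
Step 4 [EW]: N:wait,E:car7-GO,S:wait,W:car4-GO | queues: N=0 E=1 S=0 W=1
Step 5 [EW]: N:wait,E:car8-GO,S:wait,W:car6-GO | queues: N=0 E=0 S=0 W=0

N: empty
E: empty
S: empty
W: empty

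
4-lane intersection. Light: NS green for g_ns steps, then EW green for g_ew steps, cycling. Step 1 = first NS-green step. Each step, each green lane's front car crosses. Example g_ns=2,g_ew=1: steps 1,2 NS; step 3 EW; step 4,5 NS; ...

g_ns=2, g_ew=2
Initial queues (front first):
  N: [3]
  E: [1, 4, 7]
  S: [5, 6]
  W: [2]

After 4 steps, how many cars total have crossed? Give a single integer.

Answer: 6

Derivation:
Step 1 [NS]: N:car3-GO,E:wait,S:car5-GO,W:wait | queues: N=0 E=3 S=1 W=1
Step 2 [NS]: N:empty,E:wait,S:car6-GO,W:wait | queues: N=0 E=3 S=0 W=1
Step 3 [EW]: N:wait,E:car1-GO,S:wait,W:car2-GO | queues: N=0 E=2 S=0 W=0
Step 4 [EW]: N:wait,E:car4-GO,S:wait,W:empty | queues: N=0 E=1 S=0 W=0
Cars crossed by step 4: 6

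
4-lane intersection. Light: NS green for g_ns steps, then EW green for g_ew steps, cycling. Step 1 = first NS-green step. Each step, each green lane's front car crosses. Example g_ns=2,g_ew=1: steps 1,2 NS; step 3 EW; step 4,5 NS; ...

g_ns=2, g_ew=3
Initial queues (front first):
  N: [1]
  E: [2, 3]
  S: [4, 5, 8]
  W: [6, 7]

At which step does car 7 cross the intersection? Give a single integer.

Step 1 [NS]: N:car1-GO,E:wait,S:car4-GO,W:wait | queues: N=0 E=2 S=2 W=2
Step 2 [NS]: N:empty,E:wait,S:car5-GO,W:wait | queues: N=0 E=2 S=1 W=2
Step 3 [EW]: N:wait,E:car2-GO,S:wait,W:car6-GO | queues: N=0 E=1 S=1 W=1
Step 4 [EW]: N:wait,E:car3-GO,S:wait,W:car7-GO | queues: N=0 E=0 S=1 W=0
Step 5 [EW]: N:wait,E:empty,S:wait,W:empty | queues: N=0 E=0 S=1 W=0
Step 6 [NS]: N:empty,E:wait,S:car8-GO,W:wait | queues: N=0 E=0 S=0 W=0
Car 7 crosses at step 4

4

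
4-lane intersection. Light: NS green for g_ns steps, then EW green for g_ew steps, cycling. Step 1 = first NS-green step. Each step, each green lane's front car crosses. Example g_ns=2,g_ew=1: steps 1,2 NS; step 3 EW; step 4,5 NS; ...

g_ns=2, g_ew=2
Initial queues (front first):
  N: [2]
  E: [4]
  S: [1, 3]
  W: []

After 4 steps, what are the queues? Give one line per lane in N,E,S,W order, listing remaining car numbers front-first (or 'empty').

Step 1 [NS]: N:car2-GO,E:wait,S:car1-GO,W:wait | queues: N=0 E=1 S=1 W=0
Step 2 [NS]: N:empty,E:wait,S:car3-GO,W:wait | queues: N=0 E=1 S=0 W=0
Step 3 [EW]: N:wait,E:car4-GO,S:wait,W:empty | queues: N=0 E=0 S=0 W=0

N: empty
E: empty
S: empty
W: empty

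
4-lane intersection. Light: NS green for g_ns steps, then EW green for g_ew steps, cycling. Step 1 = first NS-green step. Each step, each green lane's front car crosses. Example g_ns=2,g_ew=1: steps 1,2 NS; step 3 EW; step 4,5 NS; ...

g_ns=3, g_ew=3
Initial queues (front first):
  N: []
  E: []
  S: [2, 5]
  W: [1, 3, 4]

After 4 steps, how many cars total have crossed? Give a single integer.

Answer: 3

Derivation:
Step 1 [NS]: N:empty,E:wait,S:car2-GO,W:wait | queues: N=0 E=0 S=1 W=3
Step 2 [NS]: N:empty,E:wait,S:car5-GO,W:wait | queues: N=0 E=0 S=0 W=3
Step 3 [NS]: N:empty,E:wait,S:empty,W:wait | queues: N=0 E=0 S=0 W=3
Step 4 [EW]: N:wait,E:empty,S:wait,W:car1-GO | queues: N=0 E=0 S=0 W=2
Cars crossed by step 4: 3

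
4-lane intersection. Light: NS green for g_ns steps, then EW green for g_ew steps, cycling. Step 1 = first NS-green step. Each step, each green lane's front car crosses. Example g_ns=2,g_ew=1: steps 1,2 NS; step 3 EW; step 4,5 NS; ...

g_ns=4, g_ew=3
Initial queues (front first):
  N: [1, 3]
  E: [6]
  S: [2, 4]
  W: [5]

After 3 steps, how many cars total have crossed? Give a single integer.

Answer: 4

Derivation:
Step 1 [NS]: N:car1-GO,E:wait,S:car2-GO,W:wait | queues: N=1 E=1 S=1 W=1
Step 2 [NS]: N:car3-GO,E:wait,S:car4-GO,W:wait | queues: N=0 E=1 S=0 W=1
Step 3 [NS]: N:empty,E:wait,S:empty,W:wait | queues: N=0 E=1 S=0 W=1
Cars crossed by step 3: 4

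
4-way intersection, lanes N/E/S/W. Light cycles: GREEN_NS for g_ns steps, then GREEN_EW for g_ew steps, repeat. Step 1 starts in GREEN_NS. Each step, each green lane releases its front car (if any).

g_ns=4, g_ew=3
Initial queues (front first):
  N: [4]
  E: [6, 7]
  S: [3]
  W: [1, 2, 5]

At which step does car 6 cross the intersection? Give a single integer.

Step 1 [NS]: N:car4-GO,E:wait,S:car3-GO,W:wait | queues: N=0 E=2 S=0 W=3
Step 2 [NS]: N:empty,E:wait,S:empty,W:wait | queues: N=0 E=2 S=0 W=3
Step 3 [NS]: N:empty,E:wait,S:empty,W:wait | queues: N=0 E=2 S=0 W=3
Step 4 [NS]: N:empty,E:wait,S:empty,W:wait | queues: N=0 E=2 S=0 W=3
Step 5 [EW]: N:wait,E:car6-GO,S:wait,W:car1-GO | queues: N=0 E=1 S=0 W=2
Step 6 [EW]: N:wait,E:car7-GO,S:wait,W:car2-GO | queues: N=0 E=0 S=0 W=1
Step 7 [EW]: N:wait,E:empty,S:wait,W:car5-GO | queues: N=0 E=0 S=0 W=0
Car 6 crosses at step 5

5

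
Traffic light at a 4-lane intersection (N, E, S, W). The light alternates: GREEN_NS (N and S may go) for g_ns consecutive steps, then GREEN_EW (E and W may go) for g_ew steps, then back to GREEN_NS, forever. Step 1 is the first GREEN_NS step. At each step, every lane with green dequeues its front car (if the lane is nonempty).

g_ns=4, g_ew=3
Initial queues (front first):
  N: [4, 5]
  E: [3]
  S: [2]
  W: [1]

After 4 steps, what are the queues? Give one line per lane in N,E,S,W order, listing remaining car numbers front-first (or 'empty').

Step 1 [NS]: N:car4-GO,E:wait,S:car2-GO,W:wait | queues: N=1 E=1 S=0 W=1
Step 2 [NS]: N:car5-GO,E:wait,S:empty,W:wait | queues: N=0 E=1 S=0 W=1
Step 3 [NS]: N:empty,E:wait,S:empty,W:wait | queues: N=0 E=1 S=0 W=1
Step 4 [NS]: N:empty,E:wait,S:empty,W:wait | queues: N=0 E=1 S=0 W=1

N: empty
E: 3
S: empty
W: 1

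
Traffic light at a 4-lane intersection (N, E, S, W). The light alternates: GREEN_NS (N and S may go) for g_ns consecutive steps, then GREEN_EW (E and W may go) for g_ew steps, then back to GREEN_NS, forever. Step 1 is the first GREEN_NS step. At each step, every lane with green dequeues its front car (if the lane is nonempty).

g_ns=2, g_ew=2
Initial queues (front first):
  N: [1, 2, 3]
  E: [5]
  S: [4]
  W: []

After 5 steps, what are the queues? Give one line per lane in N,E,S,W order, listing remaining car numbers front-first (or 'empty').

Step 1 [NS]: N:car1-GO,E:wait,S:car4-GO,W:wait | queues: N=2 E=1 S=0 W=0
Step 2 [NS]: N:car2-GO,E:wait,S:empty,W:wait | queues: N=1 E=1 S=0 W=0
Step 3 [EW]: N:wait,E:car5-GO,S:wait,W:empty | queues: N=1 E=0 S=0 W=0
Step 4 [EW]: N:wait,E:empty,S:wait,W:empty | queues: N=1 E=0 S=0 W=0
Step 5 [NS]: N:car3-GO,E:wait,S:empty,W:wait | queues: N=0 E=0 S=0 W=0

N: empty
E: empty
S: empty
W: empty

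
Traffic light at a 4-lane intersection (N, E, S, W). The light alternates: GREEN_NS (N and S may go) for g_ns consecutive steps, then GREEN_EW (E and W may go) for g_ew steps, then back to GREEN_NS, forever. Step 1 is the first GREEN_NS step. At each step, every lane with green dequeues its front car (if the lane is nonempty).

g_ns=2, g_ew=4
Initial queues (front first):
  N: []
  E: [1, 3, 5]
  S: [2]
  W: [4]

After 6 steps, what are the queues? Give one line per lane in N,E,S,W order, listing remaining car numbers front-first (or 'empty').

Step 1 [NS]: N:empty,E:wait,S:car2-GO,W:wait | queues: N=0 E=3 S=0 W=1
Step 2 [NS]: N:empty,E:wait,S:empty,W:wait | queues: N=0 E=3 S=0 W=1
Step 3 [EW]: N:wait,E:car1-GO,S:wait,W:car4-GO | queues: N=0 E=2 S=0 W=0
Step 4 [EW]: N:wait,E:car3-GO,S:wait,W:empty | queues: N=0 E=1 S=0 W=0
Step 5 [EW]: N:wait,E:car5-GO,S:wait,W:empty | queues: N=0 E=0 S=0 W=0

N: empty
E: empty
S: empty
W: empty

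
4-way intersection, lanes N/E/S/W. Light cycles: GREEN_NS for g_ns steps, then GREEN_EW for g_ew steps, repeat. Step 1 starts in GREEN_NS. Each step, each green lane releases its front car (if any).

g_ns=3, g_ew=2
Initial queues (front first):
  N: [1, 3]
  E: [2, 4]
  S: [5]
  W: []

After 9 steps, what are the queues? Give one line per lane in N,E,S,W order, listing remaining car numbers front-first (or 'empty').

Step 1 [NS]: N:car1-GO,E:wait,S:car5-GO,W:wait | queues: N=1 E=2 S=0 W=0
Step 2 [NS]: N:car3-GO,E:wait,S:empty,W:wait | queues: N=0 E=2 S=0 W=0
Step 3 [NS]: N:empty,E:wait,S:empty,W:wait | queues: N=0 E=2 S=0 W=0
Step 4 [EW]: N:wait,E:car2-GO,S:wait,W:empty | queues: N=0 E=1 S=0 W=0
Step 5 [EW]: N:wait,E:car4-GO,S:wait,W:empty | queues: N=0 E=0 S=0 W=0

N: empty
E: empty
S: empty
W: empty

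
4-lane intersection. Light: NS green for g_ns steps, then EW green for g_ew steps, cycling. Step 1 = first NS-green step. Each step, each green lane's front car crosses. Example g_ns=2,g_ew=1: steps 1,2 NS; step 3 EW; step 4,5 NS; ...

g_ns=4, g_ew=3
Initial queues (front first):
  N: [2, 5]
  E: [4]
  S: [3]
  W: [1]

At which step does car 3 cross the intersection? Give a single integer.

Step 1 [NS]: N:car2-GO,E:wait,S:car3-GO,W:wait | queues: N=1 E=1 S=0 W=1
Step 2 [NS]: N:car5-GO,E:wait,S:empty,W:wait | queues: N=0 E=1 S=0 W=1
Step 3 [NS]: N:empty,E:wait,S:empty,W:wait | queues: N=0 E=1 S=0 W=1
Step 4 [NS]: N:empty,E:wait,S:empty,W:wait | queues: N=0 E=1 S=0 W=1
Step 5 [EW]: N:wait,E:car4-GO,S:wait,W:car1-GO | queues: N=0 E=0 S=0 W=0
Car 3 crosses at step 1

1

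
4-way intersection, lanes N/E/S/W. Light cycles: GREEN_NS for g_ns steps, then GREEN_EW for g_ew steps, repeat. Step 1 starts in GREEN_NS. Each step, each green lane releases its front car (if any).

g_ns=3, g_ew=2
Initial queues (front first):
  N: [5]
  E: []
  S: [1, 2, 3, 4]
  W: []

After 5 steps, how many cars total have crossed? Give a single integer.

Step 1 [NS]: N:car5-GO,E:wait,S:car1-GO,W:wait | queues: N=0 E=0 S=3 W=0
Step 2 [NS]: N:empty,E:wait,S:car2-GO,W:wait | queues: N=0 E=0 S=2 W=0
Step 3 [NS]: N:empty,E:wait,S:car3-GO,W:wait | queues: N=0 E=0 S=1 W=0
Step 4 [EW]: N:wait,E:empty,S:wait,W:empty | queues: N=0 E=0 S=1 W=0
Step 5 [EW]: N:wait,E:empty,S:wait,W:empty | queues: N=0 E=0 S=1 W=0
Cars crossed by step 5: 4

Answer: 4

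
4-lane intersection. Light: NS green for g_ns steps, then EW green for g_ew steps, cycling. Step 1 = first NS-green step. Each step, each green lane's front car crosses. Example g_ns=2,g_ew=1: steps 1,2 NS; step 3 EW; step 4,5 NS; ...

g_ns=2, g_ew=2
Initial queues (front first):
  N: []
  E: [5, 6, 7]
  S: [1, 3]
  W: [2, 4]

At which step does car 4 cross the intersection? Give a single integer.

Step 1 [NS]: N:empty,E:wait,S:car1-GO,W:wait | queues: N=0 E=3 S=1 W=2
Step 2 [NS]: N:empty,E:wait,S:car3-GO,W:wait | queues: N=0 E=3 S=0 W=2
Step 3 [EW]: N:wait,E:car5-GO,S:wait,W:car2-GO | queues: N=0 E=2 S=0 W=1
Step 4 [EW]: N:wait,E:car6-GO,S:wait,W:car4-GO | queues: N=0 E=1 S=0 W=0
Step 5 [NS]: N:empty,E:wait,S:empty,W:wait | queues: N=0 E=1 S=0 W=0
Step 6 [NS]: N:empty,E:wait,S:empty,W:wait | queues: N=0 E=1 S=0 W=0
Step 7 [EW]: N:wait,E:car7-GO,S:wait,W:empty | queues: N=0 E=0 S=0 W=0
Car 4 crosses at step 4

4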